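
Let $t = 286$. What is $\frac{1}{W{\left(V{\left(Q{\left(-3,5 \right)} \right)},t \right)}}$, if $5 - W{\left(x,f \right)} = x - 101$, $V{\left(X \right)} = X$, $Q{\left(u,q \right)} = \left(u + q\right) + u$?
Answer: $\frac{1}{107} \approx 0.0093458$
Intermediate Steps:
$Q{\left(u,q \right)} = q + 2 u$ ($Q{\left(u,q \right)} = \left(q + u\right) + u = q + 2 u$)
$W{\left(x,f \right)} = 106 - x$ ($W{\left(x,f \right)} = 5 - \left(x - 101\right) = 5 - \left(-101 + x\right) = 106 - x$)
$\frac{1}{W{\left(V{\left(Q{\left(-3,5 \right)} \right)},t \right)}} = \frac{1}{106 - \left(5 + 2 \left(-3\right)\right)} = \frac{1}{106 - \left(5 - 6\right)} = \frac{1}{106 - -1} = \frac{1}{106 + 1} = \frac{1}{107}$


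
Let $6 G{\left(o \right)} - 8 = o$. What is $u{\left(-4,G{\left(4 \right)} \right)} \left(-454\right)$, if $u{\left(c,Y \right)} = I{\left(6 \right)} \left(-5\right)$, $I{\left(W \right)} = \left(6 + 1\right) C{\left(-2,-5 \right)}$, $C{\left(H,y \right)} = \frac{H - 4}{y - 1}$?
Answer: $15890$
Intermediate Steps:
$C{\left(H,y \right)} = \frac{-4 + H}{-1 + y}$
$G{\left(o \right)} = \frac{4}{3} + \frac{o}{6}$
$I{\left(W \right)} = 7$ ($I{\left(W \right)} = \left(6 + 1\right) \frac{-4 - 2}{-1 - 5} = 7 \frac{1}{-6} \left(-6\right) = 7 \left(\left(- \frac{1}{6}\right) \left(-6\right)\right) = 7 \cdot 1 = 7$)
$u{\left(c,Y \right)} = -35$ ($u{\left(c,Y \right)} = 7 \left(-5\right) = -35$)
$u{\left(-4,G{\left(4 \right)} \right)} \left(-454\right) = \left(-35\right) \left(-454\right) = 15890$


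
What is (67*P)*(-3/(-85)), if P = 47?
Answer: 9447/85 ≈ 111.14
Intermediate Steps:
(67*P)*(-3/(-85)) = (67*47)*(-3/(-85)) = 3149*(-3*(-1/85)) = 3149*(3/85) = 9447/85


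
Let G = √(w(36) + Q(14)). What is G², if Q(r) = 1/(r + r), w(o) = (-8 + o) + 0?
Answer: 785/28 ≈ 28.036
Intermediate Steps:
w(o) = -8 + o
Q(r) = 1/(2*r)
G = √5495/14 (G = √((-8 + 36) + (½)/14) = √(28 + (½)*(1/14)) = √(28 + 1/28) = √(785/28) = √5495/14 ≈ 5.2949)
G² = (√5495/14)² = 785/28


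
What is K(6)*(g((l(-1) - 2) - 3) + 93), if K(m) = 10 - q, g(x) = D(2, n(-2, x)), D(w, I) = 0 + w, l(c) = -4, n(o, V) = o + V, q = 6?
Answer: 380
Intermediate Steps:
n(o, V) = V + o
D(w, I) = w
g(x) = 2
K(m) = 4 (K(m) = 10 - 1*6 = 10 - 6 = 4)
K(6)*(g((l(-1) - 2) - 3) + 93) = 4*(2 + 93) = 4*95 = 380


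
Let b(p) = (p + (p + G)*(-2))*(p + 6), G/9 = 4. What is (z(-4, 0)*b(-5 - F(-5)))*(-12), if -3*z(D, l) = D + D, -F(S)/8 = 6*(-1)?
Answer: -28576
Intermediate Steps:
G = 36 (G = 9*4 = 36)
F(S) = 48 (F(S) = -48*(-1) = -8*(-6) = 48)
z(D, l) = -2*D/3 (z(D, l) = -(D + D)/3 = -2*D/3)
b(p) = (-72 - p)*(6 + p) (b(p) = (p + (p + 36)*(-2))*(p + 6) = (p + (36 + p)*(-2))*(6 + p) = (p + (-72 - 2*p))*(6 + p) = (-72 - p)*(6 + p))
(z(-4, 0)*b(-5 - F(-5)))*(-12) = ((-⅔*(-4))*(-432 - (-5 - 1*48)² - 78*(-5 - 1*48)))*(-12) = (8*(-432 - (-5 - 48)² - 78*(-5 - 48))/3)*(-12) = (8*(-432 - 1*(-53)² - 78*(-53))/3)*(-12) = (8*(-432 - 1*2809 + 4134)/3)*(-12) = (8*(-432 - 2809 + 4134)/3)*(-12) = ((8/3)*893)*(-12) = (7144/3)*(-12) = -28576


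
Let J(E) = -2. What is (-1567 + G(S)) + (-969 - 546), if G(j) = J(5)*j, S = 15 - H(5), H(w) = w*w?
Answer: -3062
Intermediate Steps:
H(w) = w²
S = -10 (S = 15 - 1*5² = 15 - 1*25 = 15 - 25 = -10)
G(j) = -2*j
(-1567 + G(S)) + (-969 - 546) = (-1567 - 2*(-10)) + (-969 - 546) = (-1567 + 20) - 1515 = -1547 - 1515 = -3062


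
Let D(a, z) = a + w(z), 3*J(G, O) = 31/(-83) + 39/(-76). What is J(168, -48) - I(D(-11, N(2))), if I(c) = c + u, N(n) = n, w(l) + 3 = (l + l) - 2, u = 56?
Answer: -838249/18924 ≈ -44.296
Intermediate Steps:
w(l) = -5 + 2*l (w(l) = -3 + ((l + l) - 2) = -3 + (2*l - 2) = -3 + (-2 + 2*l) = -5 + 2*l)
J(G, O) = -5593/18924 (J(G, O) = (31/(-83) + 39/(-76))/3 = (31*(-1/83) + 39*(-1/76))/3 = (-31/83 - 39/76)/3 = (⅓)*(-5593/6308) = -5593/18924)
D(a, z) = -5 + a + 2*z (D(a, z) = a + (-5 + 2*z) = -5 + a + 2*z)
I(c) = 56 + c (I(c) = c + 56 = 56 + c)
J(168, -48) - I(D(-11, N(2))) = -5593/18924 - (56 + (-5 - 11 + 2*2)) = -5593/18924 - (56 + (-5 - 11 + 4)) = -5593/18924 - (56 - 12) = -5593/18924 - 1*44 = -5593/18924 - 44 = -838249/18924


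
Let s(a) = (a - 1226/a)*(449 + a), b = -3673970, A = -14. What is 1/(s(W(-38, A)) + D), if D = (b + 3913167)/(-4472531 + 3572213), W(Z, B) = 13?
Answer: -11704134/439658999773 ≈ -2.6621e-5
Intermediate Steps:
s(a) = (449 + a)*(a - 1226/a)
D = -239197/900318 (D = (-3673970 + 3913167)/(-4472531 + 3572213) = 239197/(-900318) = 239197*(-1/900318) = -239197/900318 ≈ -0.26568)
1/(s(W(-38, A)) + D) = 1/((-1226 + 13² - 550474/13 + 449*13) - 239197/900318) = 1/((-1226 + 169 - 550474*1/13 + 5837) - 239197/900318) = 1/((-1226 + 169 - 550474/13 + 5837) - 239197/900318) = 1/(-488334/13 - 239197/900318) = 1/(-439658999773/11704134) = -11704134/439658999773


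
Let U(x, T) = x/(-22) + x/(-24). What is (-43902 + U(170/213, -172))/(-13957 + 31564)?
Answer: -1234350587/495038412 ≈ -2.4934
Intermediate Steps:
U(x, T) = -23*x/264 (U(x, T) = x*(-1/22) + x*(-1/24) = -x/22 - x/24 = -23*x/264)
(-43902 + U(170/213, -172))/(-13957 + 31564) = (-43902 - 1955/(132*213))/(-13957 + 31564) = (-43902 - 1955/(132*213))/17607 = (-43902 - 23/264*170/213)*(1/17607) = (-43902 - 1955/28116)*(1/17607) = -1234350587/28116*1/17607 = -1234350587/495038412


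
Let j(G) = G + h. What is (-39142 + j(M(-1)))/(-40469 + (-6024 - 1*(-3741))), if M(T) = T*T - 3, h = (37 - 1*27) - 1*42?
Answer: 4897/5344 ≈ 0.91636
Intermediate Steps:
h = -32 (h = (37 - 27) - 42 = 10 - 42 = -32)
M(T) = -3 + T**2 (M(T) = T**2 - 3 = -3 + T**2)
j(G) = -32 + G (j(G) = G - 32 = -32 + G)
(-39142 + j(M(-1)))/(-40469 + (-6024 - 1*(-3741))) = (-39142 + (-32 + (-3 + (-1)**2)))/(-40469 + (-6024 - 1*(-3741))) = (-39142 + (-32 + (-3 + 1)))/(-40469 + (-6024 + 3741)) = (-39142 + (-32 - 2))/(-40469 - 2283) = (-39142 - 34)/(-42752) = -39176*(-1/42752) = 4897/5344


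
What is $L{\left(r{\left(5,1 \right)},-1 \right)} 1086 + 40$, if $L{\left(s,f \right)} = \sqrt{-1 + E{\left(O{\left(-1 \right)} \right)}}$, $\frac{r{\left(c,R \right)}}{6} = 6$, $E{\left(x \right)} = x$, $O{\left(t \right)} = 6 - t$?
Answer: $40 + 1086 \sqrt{6} \approx 2700.1$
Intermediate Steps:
$r{\left(c,R \right)} = 36$ ($r{\left(c,R \right)} = 6 \cdot 6 = 36$)
$L{\left(s,f \right)} = \sqrt{6}$ ($L{\left(s,f \right)} = \sqrt{-1 + \left(6 - -1\right)} = \sqrt{-1 + \left(6 + 1\right)} = \sqrt{-1 + 7} = \sqrt{6}$)
$L{\left(r{\left(5,1 \right)},-1 \right)} 1086 + 40 = \sqrt{6} \cdot 1086 + 40 = 1086 \sqrt{6} + 40 = 40 + 1086 \sqrt{6}$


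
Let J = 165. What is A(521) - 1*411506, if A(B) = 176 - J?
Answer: -411495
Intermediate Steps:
A(B) = 11 (A(B) = 176 - 1*165 = 176 - 165 = 11)
A(521) - 1*411506 = 11 - 1*411506 = 11 - 411506 = -411495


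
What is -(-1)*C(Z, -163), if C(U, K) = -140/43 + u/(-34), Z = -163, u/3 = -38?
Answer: 71/731 ≈ 0.097127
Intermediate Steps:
u = -114 (u = 3*(-38) = -114)
C(U, K) = 71/731 (C(U, K) = -140/43 - 114/(-34) = -140*1/43 - 114*(-1/34) = -140/43 + 57/17 = 71/731)
-(-1)*C(Z, -163) = -(-1)*71/731 = -1*(-71/731) = 71/731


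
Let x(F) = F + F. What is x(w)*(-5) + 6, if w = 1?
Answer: -4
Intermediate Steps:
x(F) = 2*F
x(w)*(-5) + 6 = (2*1)*(-5) + 6 = 2*(-5) + 6 = -10 + 6 = -4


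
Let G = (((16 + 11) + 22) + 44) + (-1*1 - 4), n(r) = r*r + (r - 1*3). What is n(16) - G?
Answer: 181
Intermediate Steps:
n(r) = -3 + r + r**2 (n(r) = r**2 + (r - 3) = r**2 + (-3 + r) = -3 + r + r**2)
G = 88 (G = ((27 + 22) + 44) + (-1 - 4) = (49 + 44) - 5 = 93 - 5 = 88)
n(16) - G = (-3 + 16 + 16**2) - 1*88 = (-3 + 16 + 256) - 88 = 269 - 88 = 181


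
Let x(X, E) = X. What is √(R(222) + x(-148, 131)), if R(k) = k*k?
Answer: 4*√3071 ≈ 221.67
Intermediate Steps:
R(k) = k²
√(R(222) + x(-148, 131)) = √(222² - 148) = √(49284 - 148) = √49136 = 4*√3071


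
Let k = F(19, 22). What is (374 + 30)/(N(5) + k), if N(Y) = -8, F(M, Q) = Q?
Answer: 202/7 ≈ 28.857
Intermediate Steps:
k = 22
(374 + 30)/(N(5) + k) = (374 + 30)/(-8 + 22) = 404/14 = 404*(1/14) = 202/7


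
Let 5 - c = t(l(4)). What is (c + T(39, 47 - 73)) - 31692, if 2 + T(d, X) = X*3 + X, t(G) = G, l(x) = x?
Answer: -31797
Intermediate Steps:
T(d, X) = -2 + 4*X (T(d, X) = -2 + (X*3 + X) = -2 + (3*X + X) = -2 + 4*X)
c = 1 (c = 5 - 1*4 = 5 - 4 = 1)
(c + T(39, 47 - 73)) - 31692 = (1 + (-2 + 4*(47 - 73))) - 31692 = (1 + (-2 + 4*(-26))) - 31692 = (1 + (-2 - 104)) - 31692 = (1 - 106) - 31692 = -105 - 31692 = -31797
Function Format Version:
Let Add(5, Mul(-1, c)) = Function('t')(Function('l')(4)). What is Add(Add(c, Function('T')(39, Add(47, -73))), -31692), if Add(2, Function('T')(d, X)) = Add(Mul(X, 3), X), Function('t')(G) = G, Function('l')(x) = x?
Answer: -31797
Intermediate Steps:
Function('T')(d, X) = Add(-2, Mul(4, X)) (Function('T')(d, X) = Add(-2, Add(Mul(X, 3), X)) = Add(-2, Add(Mul(3, X), X)) = Add(-2, Mul(4, X)))
c = 1 (c = Add(5, Mul(-1, 4)) = Add(5, -4) = 1)
Add(Add(c, Function('T')(39, Add(47, -73))), -31692) = Add(Add(1, Add(-2, Mul(4, Add(47, -73)))), -31692) = Add(Add(1, Add(-2, Mul(4, -26))), -31692) = Add(Add(1, Add(-2, -104)), -31692) = Add(Add(1, -106), -31692) = Add(-105, -31692) = -31797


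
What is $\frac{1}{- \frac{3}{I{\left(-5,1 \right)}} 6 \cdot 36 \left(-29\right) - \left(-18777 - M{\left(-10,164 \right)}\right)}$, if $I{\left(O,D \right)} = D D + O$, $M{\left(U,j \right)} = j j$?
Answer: $\frac{1}{40975} \approx 2.4405 \cdot 10^{-5}$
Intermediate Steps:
$M{\left(U,j \right)} = j^{2}$
$I{\left(O,D \right)} = O + D^{2}$ ($I{\left(O,D \right)} = D^{2} + O = O + D^{2}$)
$\frac{1}{- \frac{3}{I{\left(-5,1 \right)}} 6 \cdot 36 \left(-29\right) - \left(-18777 - M{\left(-10,164 \right)}\right)} = \frac{1}{- \frac{3}{-5 + 1^{2}} \cdot 6 \cdot 36 \left(-29\right) + \left(\left(27257 + 164^{2}\right) - 8480\right)} = \frac{1}{- \frac{3}{-5 + 1} \cdot 6 \cdot 36 \left(-29\right) + \left(\left(27257 + 26896\right) - 8480\right)} = \frac{1}{- \frac{3}{-4} \cdot 6 \cdot 36 \left(-29\right) + \left(54153 - 8480\right)} = \frac{1}{\left(-3\right) \left(- \frac{1}{4}\right) 6 \cdot 36 \left(-29\right) + 45673} = \frac{1}{\frac{3}{4} \cdot 6 \cdot 36 \left(-29\right) + 45673} = \frac{1}{\frac{9}{2} \cdot 36 \left(-29\right) + 45673} = \frac{1}{162 \left(-29\right) + 45673} = \frac{1}{-4698 + 45673} = \frac{1}{40975}$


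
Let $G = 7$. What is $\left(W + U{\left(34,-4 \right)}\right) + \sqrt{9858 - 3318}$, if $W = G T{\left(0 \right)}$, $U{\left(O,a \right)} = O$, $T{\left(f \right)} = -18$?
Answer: $-92 + 2 \sqrt{1635} \approx -11.13$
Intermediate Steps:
$W = -126$ ($W = 7 \left(-18\right) = -126$)
$\left(W + U{\left(34,-4 \right)}\right) + \sqrt{9858 - 3318} = \left(-126 + 34\right) + \sqrt{9858 - 3318} = -92 + \sqrt{6540} = -92 + 2 \sqrt{1635}$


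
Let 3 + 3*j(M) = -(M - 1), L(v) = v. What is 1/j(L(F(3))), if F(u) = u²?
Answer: -3/11 ≈ -0.27273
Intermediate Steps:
j(M) = -⅔ - M/3 (j(M) = -1 + (-(M - 1))/3 = -1 + (-(-1 + M))/3 = -1 + (1 - M)/3 = -1 + (⅓ - M/3) = -⅔ - M/3)
1/j(L(F(3))) = 1/(-⅔ - ⅓*3²) = 1/(-⅔ - ⅓*9) = 1/(-⅔ - 3) = 1/(-11/3) = -3/11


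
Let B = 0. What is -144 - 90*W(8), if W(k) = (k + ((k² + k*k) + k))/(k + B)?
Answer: -1764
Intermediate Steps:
W(k) = (2*k + 2*k²)/k (W(k) = (k + ((k² + k*k) + k))/(k + 0) = (k + ((k² + k²) + k))/k = (k + (2*k² + k))/k = (k + (k + 2*k²))/k = (2*k + 2*k²)/k)
-144 - 90*W(8) = -144 - 90*(2 + 2*8) = -144 - 90*(2 + 16) = -144 - 90*18 = -144 - 1620 = -1764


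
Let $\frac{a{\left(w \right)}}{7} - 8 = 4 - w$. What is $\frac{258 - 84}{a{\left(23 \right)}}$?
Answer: $- \frac{174}{77} \approx -2.2597$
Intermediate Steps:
$a{\left(w \right)} = 84 - 7 w$ ($a{\left(w \right)} = 56 + 7 \left(4 - w\right) = 56 - \left(-28 + 7 w\right) = 84 - 7 w$)
$\frac{258 - 84}{a{\left(23 \right)}} = \frac{258 - 84}{84 - 161} = \frac{174}{-77} = 174 \left(- \frac{1}{77}\right) = - \frac{174}{77}$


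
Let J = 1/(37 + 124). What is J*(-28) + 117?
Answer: 2687/23 ≈ 116.83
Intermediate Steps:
J = 1/161 ≈ 0.0062112
J*(-28) + 117 = (1/161)*(-28) + 117 = -4/23 + 117 = 2687/23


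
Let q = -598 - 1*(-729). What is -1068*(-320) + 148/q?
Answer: 44770708/131 ≈ 3.4176e+5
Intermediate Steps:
q = 131 (q = -598 + 729 = 131)
-1068*(-320) + 148/q = -1068*(-320) + 148/131 = 341760 + 148*(1/131) = 341760 + 148/131 = 44770708/131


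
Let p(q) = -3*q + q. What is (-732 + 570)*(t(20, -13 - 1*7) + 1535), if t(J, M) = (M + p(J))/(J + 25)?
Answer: -248454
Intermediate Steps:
p(q) = -2*q
t(J, M) = (M - 2*J)/(25 + J) (t(J, M) = (M - 2*J)/(J + 25) = (M - 2*J)/(25 + J))
(-732 + 570)*(t(20, -13 - 1*7) + 1535) = (-732 + 570)*(((-13 - 1*7) - 2*20)/(25 + 20) + 1535) = -162*(((-13 - 7) - 40)/45 + 1535) = -162*((-20 - 40)/45 + 1535) = -162*((1/45)*(-60) + 1535) = -162*(-4/3 + 1535) = -162*4601/3 = -248454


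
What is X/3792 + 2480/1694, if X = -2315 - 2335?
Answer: 127255/535304 ≈ 0.23772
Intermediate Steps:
X = -4650
X/3792 + 2480/1694 = -4650/3792 + 2480/1694 = -4650*1/3792 + 2480*(1/1694) = -775/632 + 1240/847 = 127255/535304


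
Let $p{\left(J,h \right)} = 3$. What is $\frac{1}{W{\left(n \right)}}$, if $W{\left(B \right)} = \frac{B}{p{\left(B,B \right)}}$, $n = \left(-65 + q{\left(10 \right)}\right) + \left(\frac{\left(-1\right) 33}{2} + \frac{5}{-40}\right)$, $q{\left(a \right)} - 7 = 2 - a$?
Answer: $- \frac{24}{661} \approx -0.036309$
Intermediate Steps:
$q{\left(a \right)} = 9 - a$ ($q{\left(a \right)} = 7 - \left(-2 + a\right) = 9 - a$)
$n = - \frac{661}{8}$ ($n = \left(-65 + \left(9 - 10\right)\right) + \left(\frac{\left(-1\right) 33}{2} + \frac{5}{-40}\right) = \left(-65 + \left(9 - 10\right)\right) + \left(\left(-33\right) \frac{1}{2} + 5 \left(- \frac{1}{40}\right)\right) = \left(-65 - 1\right) - \frac{133}{8} = -66 - \frac{133}{8} = - \frac{661}{8} \approx -82.625$)
$W{\left(B \right)} = \frac{B}{3}$
$\frac{1}{W{\left(n \right)}} = \frac{1}{\frac{1}{3} \left(- \frac{661}{8}\right)} = \frac{1}{- \frac{661}{24}} = - \frac{24}{661}$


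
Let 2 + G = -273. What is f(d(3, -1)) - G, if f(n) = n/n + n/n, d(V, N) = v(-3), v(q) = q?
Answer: 277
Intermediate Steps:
d(V, N) = -3
G = -275 (G = -2 - 273 = -275)
f(n) = 2 (f(n) = 1 + 1 = 2)
f(d(3, -1)) - G = 2 - 1*(-275) = 2 + 275 = 277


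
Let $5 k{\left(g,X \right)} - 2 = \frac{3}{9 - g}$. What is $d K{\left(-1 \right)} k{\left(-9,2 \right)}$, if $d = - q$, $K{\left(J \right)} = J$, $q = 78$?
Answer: $\frac{169}{5} \approx 33.8$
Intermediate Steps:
$d = -78$ ($d = \left(-1\right) 78 = -78$)
$k{\left(g,X \right)} = \frac{2}{5} + \frac{3}{5 \left(9 - g\right)}$ ($k{\left(g,X \right)} = \frac{2}{5} + \frac{3 \frac{1}{9 - g}}{5} = \frac{2}{5} + \frac{3}{5 \left(9 - g\right)}$)
$d K{\left(-1 \right)} k{\left(-9,2 \right)} = \left(-78\right) \left(-1\right) \frac{-21 + 2 \left(-9\right)}{5 \left(-9 - 9\right)} = 78 \frac{-21 - 18}{5 \left(-18\right)} = 78 \cdot \frac{1}{5} \left(- \frac{1}{18}\right) \left(-39\right) = 78 \cdot \frac{13}{30} = \frac{169}{5}$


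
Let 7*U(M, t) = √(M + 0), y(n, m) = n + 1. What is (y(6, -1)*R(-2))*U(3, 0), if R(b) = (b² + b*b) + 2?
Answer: 10*√3 ≈ 17.320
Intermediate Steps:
R(b) = 2 + 2*b² (R(b) = (b² + b²) + 2 = 2*b² + 2 = 2 + 2*b²)
y(n, m) = 1 + n
U(M, t) = √M/7 (U(M, t) = √(M + 0)/7 = √M/7)
(y(6, -1)*R(-2))*U(3, 0) = ((1 + 6)*(2 + 2*(-2)²))*(√3/7) = (7*(2 + 2*4))*(√3/7) = (7*(2 + 8))*(√3/7) = (7*10)*(√3/7) = 70*(√3/7) = 10*√3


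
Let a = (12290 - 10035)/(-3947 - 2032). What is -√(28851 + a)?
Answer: -√1031364788646/5979 ≈ -169.85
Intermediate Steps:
a = -2255/5979 (a = 2255/(-5979) = 2255*(-1/5979) = -2255/5979 ≈ -0.37715)
-√(28851 + a) = -√(28851 - 2255/5979) = -√(172497874/5979) = -√1031364788646/5979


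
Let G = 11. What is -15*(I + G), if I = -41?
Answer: 450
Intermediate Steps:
-15*(I + G) = -15*(-41 + 11) = -15*(-30) = 450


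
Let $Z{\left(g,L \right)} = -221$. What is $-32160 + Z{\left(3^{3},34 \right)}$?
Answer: $-32381$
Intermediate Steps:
$-32160 + Z{\left(3^{3},34 \right)} = -32160 - 221 = -32381$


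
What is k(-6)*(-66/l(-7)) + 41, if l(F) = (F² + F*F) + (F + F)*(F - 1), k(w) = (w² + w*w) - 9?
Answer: 106/5 ≈ 21.200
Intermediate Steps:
k(w) = -9 + 2*w² (k(w) = (w² + w²) - 9 = 2*w² - 9 = -9 + 2*w²)
l(F) = 2*F² + 2*F*(-1 + F) (l(F) = (F² + F²) + (2*F)*(-1 + F) = 2*F² + 2*F*(-1 + F))
k(-6)*(-66/l(-7)) + 41 = (-9 + 2*(-6)²)*(-66*(-1/(14*(-1 + 2*(-7))))) + 41 = (-9 + 2*36)*(-66*(-1/(14*(-1 - 14)))) + 41 = (-9 + 72)*(-66/(2*(-7)*(-15))) + 41 = 63*(-66/210) + 41 = 63*(-66*1/210) + 41 = 63*(-11/35) + 41 = -99/5 + 41 = 106/5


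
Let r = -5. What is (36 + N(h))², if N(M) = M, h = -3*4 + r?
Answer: 361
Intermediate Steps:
h = -17 (h = -3*4 - 5 = -12 - 5 = -17)
(36 + N(h))² = (36 - 17)² = 19² = 361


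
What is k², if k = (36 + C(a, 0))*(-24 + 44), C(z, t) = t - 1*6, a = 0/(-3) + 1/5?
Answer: 360000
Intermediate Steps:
a = ⅕ (a = 0*(-⅓) + 1*(⅕) = 0 + ⅕ = ⅕ ≈ 0.20000)
C(z, t) = -6 + t (C(z, t) = t - 6 = -6 + t)
k = 600 (k = (36 + (-6 + 0))*(-24 + 44) = (36 - 6)*20 = 30*20 = 600)
k² = 600² = 360000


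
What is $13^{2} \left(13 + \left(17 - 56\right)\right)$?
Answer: $-4394$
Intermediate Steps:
$13^{2} \left(13 + \left(17 - 56\right)\right) = 169 \left(13 + \left(17 - 56\right)\right) = 169 \left(13 - 39\right) = 169 \left(-26\right) = -4394$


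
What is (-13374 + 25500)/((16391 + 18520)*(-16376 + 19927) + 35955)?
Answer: 2021/20667486 ≈ 9.7786e-5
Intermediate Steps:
(-13374 + 25500)/((16391 + 18520)*(-16376 + 19927) + 35955) = 12126/(34911*3551 + 35955) = 12126/(123968961 + 35955) = 12126/124004916 = 12126*(1/124004916) = 2021/20667486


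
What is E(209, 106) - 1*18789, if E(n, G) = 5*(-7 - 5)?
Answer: -18849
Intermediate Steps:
E(n, G) = -60 (E(n, G) = 5*(-12) = -60)
E(209, 106) - 1*18789 = -60 - 1*18789 = -60 - 18789 = -18849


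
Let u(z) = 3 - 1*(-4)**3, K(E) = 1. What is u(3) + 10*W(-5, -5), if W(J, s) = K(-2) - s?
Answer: 127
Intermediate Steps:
u(z) = 67 (u(z) = 3 - 1*(-64) = 3 + 64 = 67)
W(J, s) = 1 - s
u(3) + 10*W(-5, -5) = 67 + 10*(1 - 1*(-5)) = 67 + 10*(1 + 5) = 67 + 10*6 = 67 + 60 = 127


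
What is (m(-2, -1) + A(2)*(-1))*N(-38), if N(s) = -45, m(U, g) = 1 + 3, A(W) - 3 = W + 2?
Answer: 135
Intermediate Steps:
A(W) = 5 + W (A(W) = 3 + (W + 2) = 3 + (2 + W) = 5 + W)
m(U, g) = 4
(m(-2, -1) + A(2)*(-1))*N(-38) = (4 + (5 + 2)*(-1))*(-45) = (4 + 7*(-1))*(-45) = (4 - 7)*(-45) = -3*(-45) = 135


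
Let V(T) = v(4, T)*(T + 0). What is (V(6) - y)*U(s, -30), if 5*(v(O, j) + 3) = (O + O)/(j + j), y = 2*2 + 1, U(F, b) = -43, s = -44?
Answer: 4773/5 ≈ 954.60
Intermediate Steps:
y = 5 (y = 4 + 1 = 5)
v(O, j) = -3 + O/(5*j) (v(O, j) = -3 + ((O + O)/(j + j))/5 = -3 + ((2*O)/((2*j)))/5 = -3 + ((2*O)*(1/(2*j)))/5 = -3 + (O/j)/5 = -3 + O/(5*j))
V(T) = T*(-3 + 4/(5*T)) (V(T) = (-3 + (1/5)*4/T)*(T + 0) = (-3 + 4/(5*T))*T = T*(-3 + 4/(5*T)))
(V(6) - y)*U(s, -30) = ((4/5 - 3*6) - 1*5)*(-43) = ((4/5 - 18) - 5)*(-43) = (-86/5 - 5)*(-43) = -111/5*(-43) = 4773/5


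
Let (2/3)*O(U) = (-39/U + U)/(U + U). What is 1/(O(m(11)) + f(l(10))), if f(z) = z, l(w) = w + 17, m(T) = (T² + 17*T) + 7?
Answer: 22050/611881 ≈ 0.036036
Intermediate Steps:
m(T) = 7 + T² + 17*T
l(w) = 17 + w
O(U) = 3*(U - 39/U)/(4*U) (O(U) = 3*((-39/U + U)/(U + U))/2 = 3*((U - 39/U)/((2*U)))/2 = 3*((U - 39/U)*(1/(2*U)))/2 = 3*((U - 39/U)/(2*U))/2 = 3*(U - 39/U)/(4*U))
1/(O(m(11)) + f(l(10))) = 1/((¾ - 117/(4*(7 + 11² + 17*11)²)) + (17 + 10)) = 1/((¾ - 117/(4*(7 + 121 + 187)²)) + 27) = 1/((¾ - 117/4/315²) + 27) = 1/((¾ - 117/4*1/99225) + 27) = 1/((¾ - 13/44100) + 27) = 1/(16531/22050 + 27) = 1/(611881/22050) = 22050/611881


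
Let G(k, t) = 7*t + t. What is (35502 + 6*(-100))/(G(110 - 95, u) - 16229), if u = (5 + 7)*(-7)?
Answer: -34902/16901 ≈ -2.0651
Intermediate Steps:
u = -84 (u = 12*(-7) = -84)
G(k, t) = 8*t
(35502 + 6*(-100))/(G(110 - 95, u) - 16229) = (35502 + 6*(-100))/(8*(-84) - 16229) = (35502 - 600)/(-672 - 16229) = 34902/(-16901) = 34902*(-1/16901) = -34902/16901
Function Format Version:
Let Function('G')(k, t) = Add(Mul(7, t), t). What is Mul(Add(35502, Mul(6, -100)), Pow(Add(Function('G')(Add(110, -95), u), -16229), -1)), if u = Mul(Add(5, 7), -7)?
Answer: Rational(-34902, 16901) ≈ -2.0651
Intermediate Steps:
u = -84 (u = Mul(12, -7) = -84)
Function('G')(k, t) = Mul(8, t)
Mul(Add(35502, Mul(6, -100)), Pow(Add(Function('G')(Add(110, -95), u), -16229), -1)) = Mul(Add(35502, Mul(6, -100)), Pow(Add(Mul(8, -84), -16229), -1)) = Mul(Add(35502, -600), Pow(Add(-672, -16229), -1)) = Mul(34902, Pow(-16901, -1)) = Mul(34902, Rational(-1, 16901)) = Rational(-34902, 16901)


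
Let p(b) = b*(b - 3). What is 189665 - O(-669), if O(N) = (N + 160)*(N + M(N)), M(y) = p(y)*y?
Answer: -153087495784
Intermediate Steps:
p(b) = b*(-3 + b)
M(y) = y**2*(-3 + y) (M(y) = (y*(-3 + y))*y = y**2*(-3 + y))
O(N) = (160 + N)*(N + N**2*(-3 + N)) (O(N) = (N + 160)*(N + N**2*(-3 + N)) = (160 + N)*(N + N**2*(-3 + N)))
189665 - O(-669) = 189665 - (-669)*(160 + (-669)**3 - 479*(-669) + 157*(-669)**2) = 189665 - (-669)*(160 - 299418309 + 320451 + 157*447561) = 189665 - (-669)*(160 - 299418309 + 320451 + 70267077) = 189665 - (-669)*(-228830621) = 189665 - 1*153087685449 = 189665 - 153087685449 = -153087495784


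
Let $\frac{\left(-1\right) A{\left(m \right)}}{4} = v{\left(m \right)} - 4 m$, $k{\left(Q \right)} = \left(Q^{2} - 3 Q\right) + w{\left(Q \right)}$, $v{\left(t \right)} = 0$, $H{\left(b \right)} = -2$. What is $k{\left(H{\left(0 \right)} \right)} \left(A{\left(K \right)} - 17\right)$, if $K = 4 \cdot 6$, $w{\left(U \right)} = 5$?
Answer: $5505$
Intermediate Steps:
$K = 24$
$k{\left(Q \right)} = 5 + Q^{2} - 3 Q$ ($k{\left(Q \right)} = \left(Q^{2} - 3 Q\right) + 5 = 5 + Q^{2} - 3 Q$)
$A{\left(m \right)} = 16 m$ ($A{\left(m \right)} = - 4 \left(0 - 4 m\right) = - 4 \left(- 4 m\right) = 16 m$)
$k{\left(H{\left(0 \right)} \right)} \left(A{\left(K \right)} - 17\right) = \left(5 + \left(-2\right)^{2} - -6\right) \left(16 \cdot 24 - 17\right) = \left(5 + 4 + 6\right) \left(384 - 17\right) = 15 \cdot 367 = 5505$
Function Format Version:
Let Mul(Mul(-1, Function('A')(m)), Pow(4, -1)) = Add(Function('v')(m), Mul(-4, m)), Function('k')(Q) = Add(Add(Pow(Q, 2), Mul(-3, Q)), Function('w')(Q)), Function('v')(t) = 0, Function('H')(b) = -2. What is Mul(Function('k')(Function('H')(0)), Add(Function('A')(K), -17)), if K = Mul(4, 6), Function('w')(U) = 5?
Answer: 5505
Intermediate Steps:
K = 24
Function('k')(Q) = Add(5, Pow(Q, 2), Mul(-3, Q)) (Function('k')(Q) = Add(Add(Pow(Q, 2), Mul(-3, Q)), 5) = Add(5, Pow(Q, 2), Mul(-3, Q)))
Function('A')(m) = Mul(16, m) (Function('A')(m) = Mul(-4, Add(0, Mul(-4, m))) = Mul(-4, Mul(-4, m)) = Mul(16, m))
Mul(Function('k')(Function('H')(0)), Add(Function('A')(K), -17)) = Mul(Add(5, Pow(-2, 2), Mul(-3, -2)), Add(Mul(16, 24), -17)) = Mul(Add(5, 4, 6), Add(384, -17)) = Mul(15, 367) = 5505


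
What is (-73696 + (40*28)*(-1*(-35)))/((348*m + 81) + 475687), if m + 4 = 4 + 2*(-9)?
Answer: -77/1048 ≈ -0.073473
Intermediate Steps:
m = -18 (m = -4 + (4 + 2*(-9)) = -4 + (4 - 18) = -4 - 14 = -18)
(-73696 + (40*28)*(-1*(-35)))/((348*m + 81) + 475687) = (-73696 + (40*28)*(-1*(-35)))/((348*(-18) + 81) + 475687) = (-73696 + 1120*35)/((-6264 + 81) + 475687) = (-73696 + 39200)/(-6183 + 475687) = -34496/469504 = -34496*1/469504 = -77/1048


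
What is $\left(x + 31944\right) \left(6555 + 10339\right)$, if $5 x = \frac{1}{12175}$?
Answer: $\frac{32851920370894}{60875} \approx 5.3966 \cdot 10^{8}$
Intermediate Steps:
$x = \frac{1}{60875}$ ($x = \frac{1}{5 \cdot 12175} = \frac{1}{5} \cdot \frac{1}{12175} = \frac{1}{60875} \approx 1.6427 \cdot 10^{-5}$)
$\left(x + 31944\right) \left(6555 + 10339\right) = \left(\frac{1}{60875} + 31944\right) \left(6555 + 10339\right) = \frac{1944591001}{60875} \cdot 16894 = \frac{32851920370894}{60875}$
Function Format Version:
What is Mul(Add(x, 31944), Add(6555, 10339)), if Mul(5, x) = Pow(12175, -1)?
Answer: Rational(32851920370894, 60875) ≈ 5.3966e+8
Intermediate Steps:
x = Rational(1, 60875) (x = Mul(Rational(1, 5), Pow(12175, -1)) = Mul(Rational(1, 5), Rational(1, 12175)) = Rational(1, 60875) ≈ 1.6427e-5)
Mul(Add(x, 31944), Add(6555, 10339)) = Mul(Add(Rational(1, 60875), 31944), Add(6555, 10339)) = Mul(Rational(1944591001, 60875), 16894) = Rational(32851920370894, 60875)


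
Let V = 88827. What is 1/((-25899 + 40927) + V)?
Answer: 1/103855 ≈ 9.6288e-6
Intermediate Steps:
1/((-25899 + 40927) + V) = 1/((-25899 + 40927) + 88827) = 1/(15028 + 88827) = 1/103855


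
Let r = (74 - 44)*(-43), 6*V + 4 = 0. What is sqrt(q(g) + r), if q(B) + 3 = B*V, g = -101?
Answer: I*sqrt(11031)/3 ≈ 35.01*I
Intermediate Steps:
V = -2/3 (V = -2/3 + (1/6)*0 = -2/3 + 0 = -2/3 ≈ -0.66667)
r = -1290 (r = 30*(-43) = -1290)
q(B) = -3 - 2*B/3 (q(B) = -3 + B*(-2/3) = -3 - 2*B/3)
sqrt(q(g) + r) = sqrt((-3 - 2/3*(-101)) - 1290) = sqrt((-3 + 202/3) - 1290) = sqrt(193/3 - 1290) = sqrt(-3677/3) = I*sqrt(11031)/3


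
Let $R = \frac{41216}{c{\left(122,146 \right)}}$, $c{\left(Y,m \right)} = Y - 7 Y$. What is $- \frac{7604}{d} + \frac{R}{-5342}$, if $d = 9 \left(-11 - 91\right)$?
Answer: $\frac{620251918}{74785329} \approx 8.2938$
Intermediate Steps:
$c{\left(Y,m \right)} = - 6 Y$
$R = - \frac{10304}{183}$ ($R = \frac{41216}{\left(-6\right) 122} = \frac{41216}{-732} = 41216 \left(- \frac{1}{732}\right) = - \frac{10304}{183} \approx -56.306$)
$d = -918$ ($d = 9 \left(-102\right) = -918$)
$- \frac{7604}{d} + \frac{R}{-5342} = - \frac{7604}{-918} - \frac{10304}{183 \left(-5342\right)} = \left(-7604\right) \left(- \frac{1}{918}\right) - - \frac{5152}{488793} = \frac{3802}{459} + \frac{5152}{488793} = \frac{620251918}{74785329}$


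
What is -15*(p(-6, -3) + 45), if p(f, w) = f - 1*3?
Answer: -540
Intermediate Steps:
p(f, w) = -3 + f (p(f, w) = f - 3 = -3 + f)
-15*(p(-6, -3) + 45) = -15*((-3 - 6) + 45) = -15*(-9 + 45) = -15*36 = -540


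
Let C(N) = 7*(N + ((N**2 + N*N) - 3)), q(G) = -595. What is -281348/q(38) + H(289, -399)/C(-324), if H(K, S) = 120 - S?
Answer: 3931841241/8315125 ≈ 472.85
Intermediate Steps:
C(N) = -21 + 7*N + 14*N**2 (C(N) = 7*(N + ((N**2 + N**2) - 3)) = 7*(N + (2*N**2 - 3)) = 7*(N + (-3 + 2*N**2)) = 7*(-3 + N + 2*N**2) = -21 + 7*N + 14*N**2)
-281348/q(38) + H(289, -399)/C(-324) = -281348/(-595) + (120 - 1*(-399))/(-21 + 7*(-324) + 14*(-324)**2) = -281348*(-1/595) + (120 + 399)/(-21 - 2268 + 14*104976) = 281348/595 + 519/(-21 - 2268 + 1469664) = 281348/595 + 519/1467375 = 281348/595 + 519*(1/1467375) = 281348/595 + 173/489125 = 3931841241/8315125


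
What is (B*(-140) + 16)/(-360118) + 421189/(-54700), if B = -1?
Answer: -75843136751/9849227300 ≈ -7.7004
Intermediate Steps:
(B*(-140) + 16)/(-360118) + 421189/(-54700) = (-1*(-140) + 16)/(-360118) + 421189/(-54700) = (140 + 16)*(-1/360118) + 421189*(-1/54700) = 156*(-1/360118) - 421189/54700 = -78/180059 - 421189/54700 = -75843136751/9849227300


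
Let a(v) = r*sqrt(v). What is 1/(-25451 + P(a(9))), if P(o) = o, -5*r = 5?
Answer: -1/25454 ≈ -3.9287e-5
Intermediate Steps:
r = -1 (r = -1/5*5 = -1)
a(v) = -sqrt(v)
1/(-25451 + P(a(9))) = 1/(-25451 - sqrt(9)) = 1/(-25451 - 1*3) = 1/(-25451 - 3) = 1/(-25454) = -1/25454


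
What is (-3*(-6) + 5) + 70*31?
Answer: 2193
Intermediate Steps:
(-3*(-6) + 5) + 70*31 = (18 + 5) + 2170 = 23 + 2170 = 2193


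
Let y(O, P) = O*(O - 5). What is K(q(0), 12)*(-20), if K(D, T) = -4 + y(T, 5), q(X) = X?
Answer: -1600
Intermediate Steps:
y(O, P) = O*(-5 + O)
K(D, T) = -4 + T*(-5 + T)
K(q(0), 12)*(-20) = (-4 + 12*(-5 + 12))*(-20) = (-4 + 12*7)*(-20) = (-4 + 84)*(-20) = 80*(-20) = -1600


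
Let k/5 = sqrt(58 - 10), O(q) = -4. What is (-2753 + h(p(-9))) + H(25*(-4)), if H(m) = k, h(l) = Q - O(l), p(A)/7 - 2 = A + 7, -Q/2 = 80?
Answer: -2909 + 20*sqrt(3) ≈ -2874.4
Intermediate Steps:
Q = -160 (Q = -2*80 = -160)
k = 20*sqrt(3) (k = 5*sqrt(58 - 10) = 5*sqrt(48) = 5*(4*sqrt(3)) = 20*sqrt(3) ≈ 34.641)
p(A) = 63 + 7*A (p(A) = 14 + 7*(A + 7) = 14 + 7*(7 + A) = 14 + (49 + 7*A) = 63 + 7*A)
h(l) = -156 (h(l) = -160 - 1*(-4) = -160 + 4 = -156)
H(m) = 20*sqrt(3)
(-2753 + h(p(-9))) + H(25*(-4)) = (-2753 - 156) + 20*sqrt(3) = -2909 + 20*sqrt(3)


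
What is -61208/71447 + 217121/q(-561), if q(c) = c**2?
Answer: -3750798881/22485871287 ≈ -0.16681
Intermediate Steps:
-61208/71447 + 217121/q(-561) = -61208/71447 + 217121/((-561)**2) = -61208*1/71447 + 217121/314721 = -61208/71447 + 217121*(1/314721) = -61208/71447 + 217121/314721 = -3750798881/22485871287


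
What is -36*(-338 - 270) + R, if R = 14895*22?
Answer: 349578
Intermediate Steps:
R = 327690
-36*(-338 - 270) + R = -36*(-338 - 270) + 327690 = -36*(-608) + 327690 = 21888 + 327690 = 349578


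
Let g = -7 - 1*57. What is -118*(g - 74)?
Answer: 16284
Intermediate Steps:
g = -64 (g = -7 - 57 = -64)
-118*(g - 74) = -118*(-64 - 74) = -118*(-138) = 16284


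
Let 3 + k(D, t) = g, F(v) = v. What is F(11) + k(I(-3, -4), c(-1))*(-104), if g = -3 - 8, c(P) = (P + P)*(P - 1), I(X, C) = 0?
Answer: 1467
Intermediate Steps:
c(P) = 2*P*(-1 + P) (c(P) = (2*P)*(-1 + P) = 2*P*(-1 + P))
g = -11
k(D, t) = -14 (k(D, t) = -3 - 11 = -14)
F(11) + k(I(-3, -4), c(-1))*(-104) = 11 - 14*(-104) = 11 + 1456 = 1467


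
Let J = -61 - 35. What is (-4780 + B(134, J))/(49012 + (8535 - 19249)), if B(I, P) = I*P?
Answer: -8822/19149 ≈ -0.46070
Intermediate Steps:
J = -96
(-4780 + B(134, J))/(49012 + (8535 - 19249)) = (-4780 + 134*(-96))/(49012 + (8535 - 19249)) = (-4780 - 12864)/(49012 - 10714) = -17644/38298 = -17644*1/38298 = -8822/19149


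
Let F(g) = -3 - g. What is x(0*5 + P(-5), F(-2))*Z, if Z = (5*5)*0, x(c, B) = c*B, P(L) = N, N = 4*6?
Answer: 0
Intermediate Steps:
N = 24
P(L) = 24
x(c, B) = B*c
Z = 0 (Z = 25*0 = 0)
x(0*5 + P(-5), F(-2))*Z = ((-3 - 1*(-2))*(0*5 + 24))*0 = ((-3 + 2)*(0 + 24))*0 = -1*24*0 = -24*0 = 0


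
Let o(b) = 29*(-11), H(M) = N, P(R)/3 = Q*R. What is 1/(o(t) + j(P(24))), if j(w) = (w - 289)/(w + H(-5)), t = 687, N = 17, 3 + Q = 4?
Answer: -89/28608 ≈ -0.0031110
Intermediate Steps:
Q = 1 (Q = -3 + 4 = 1)
P(R) = 3*R (P(R) = 3*(1*R) = 3*R)
H(M) = 17
j(w) = (-289 + w)/(17 + w) (j(w) = (w - 289)/(w + 17) = (-289 + w)/(17 + w))
o(b) = -319
1/(o(t) + j(P(24))) = 1/(-319 + (-289 + 3*24)/(17 + 3*24)) = 1/(-319 + (-289 + 72)/(17 + 72)) = 1/(-319 - 217/89) = 1/(-28608/89) = -89/28608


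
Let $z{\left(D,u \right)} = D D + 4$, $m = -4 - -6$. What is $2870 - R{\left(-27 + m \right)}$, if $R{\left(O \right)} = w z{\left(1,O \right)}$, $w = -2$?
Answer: $2880$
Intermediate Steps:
$m = 2$ ($m = -4 + 6 = 2$)
$z{\left(D,u \right)} = 4 + D^{2}$ ($z{\left(D,u \right)} = D^{2} + 4 = 4 + D^{2}$)
$R{\left(O \right)} = -10$ ($R{\left(O \right)} = - 2 \left(4 + 1^{2}\right) = - 2 \left(4 + 1\right) = \left(-2\right) 5 = -10$)
$2870 - R{\left(-27 + m \right)} = 2870 - -10 = 2870 + 10 = 2880$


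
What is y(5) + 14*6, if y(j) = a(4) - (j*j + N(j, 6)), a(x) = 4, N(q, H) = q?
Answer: 58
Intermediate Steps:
y(j) = 4 - j - j**2 (y(j) = 4 - (j*j + j) = 4 - (j**2 + j) = 4 - (j + j**2) = 4 + (-j - j**2) = 4 - j - j**2)
y(5) + 14*6 = (4 - 1*5 - 1*5**2) + 14*6 = (4 - 5 - 1*25) + 84 = (4 - 5 - 25) + 84 = -26 + 84 = 58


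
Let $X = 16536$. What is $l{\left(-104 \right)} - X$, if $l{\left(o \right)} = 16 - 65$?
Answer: $-16585$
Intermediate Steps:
$l{\left(o \right)} = -49$ ($l{\left(o \right)} = 16 - 65 = -49$)
$l{\left(-104 \right)} - X = -49 - 16536 = -16585$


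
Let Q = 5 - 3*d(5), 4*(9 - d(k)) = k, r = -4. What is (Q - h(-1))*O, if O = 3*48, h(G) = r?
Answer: -2052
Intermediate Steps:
h(G) = -4
O = 144
d(k) = 9 - k/4
Q = -73/4 (Q = 5 - 3*(9 - ¼*5) = 5 - 3*(9 - 5/4) = 5 - 3*31/4 = 5 - 93/4 = -73/4 ≈ -18.250)
(Q - h(-1))*O = (-73/4 - 1*(-4))*144 = (-73/4 + 4)*144 = -57/4*144 = -2052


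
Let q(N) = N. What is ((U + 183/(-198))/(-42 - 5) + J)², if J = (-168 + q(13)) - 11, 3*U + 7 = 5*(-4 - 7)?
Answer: 29298826561/1069156 ≈ 27404.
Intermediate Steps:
U = -62/3 (U = -7/3 + (5*(-4 - 7))/3 = -7/3 + (5*(-11))/3 = -7/3 + (⅓)*(-55) = -7/3 - 55/3 = -62/3 ≈ -20.667)
J = -166 (J = (-168 + 13) - 11 = -155 - 11 = -166)
((U + 183/(-198))/(-42 - 5) + J)² = ((-62/3 + 183/(-198))/(-42 - 5) - 166)² = ((-62/3 + 183*(-1/198))/(-47) - 166)² = ((-62/3 - 61/66)*(-1/47) - 166)² = (-475/22*(-1/47) - 166)² = (475/1034 - 166)² = (-171169/1034)² = 29298826561/1069156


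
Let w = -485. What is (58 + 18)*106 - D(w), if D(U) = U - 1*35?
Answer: 8576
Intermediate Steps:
D(U) = -35 + U (D(U) = U - 35 = -35 + U)
(58 + 18)*106 - D(w) = (58 + 18)*106 - (-35 - 485) = 76*106 - 1*(-520) = 8056 + 520 = 8576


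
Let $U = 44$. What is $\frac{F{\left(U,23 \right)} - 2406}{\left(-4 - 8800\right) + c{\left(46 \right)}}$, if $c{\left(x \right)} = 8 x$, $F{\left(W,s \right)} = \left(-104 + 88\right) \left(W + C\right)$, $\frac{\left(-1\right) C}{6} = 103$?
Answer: $- \frac{3389}{4218} \approx -0.80346$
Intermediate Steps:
$C = -618$ ($C = \left(-6\right) 103 = -618$)
$F{\left(W,s \right)} = 9888 - 16 W$ ($F{\left(W,s \right)} = \left(-104 + 88\right) \left(W - 618\right) = - 16 \left(-618 + W\right) = 9888 - 16 W$)
$\frac{F{\left(U,23 \right)} - 2406}{\left(-4 - 8800\right) + c{\left(46 \right)}} = \frac{\left(9888 - 704\right) - 2406}{\left(-4 - 8800\right) + 8 \cdot 46} = \frac{\left(9888 - 704\right) - 2406}{\left(-4 - 8800\right) + 368} = \frac{9184 - 2406}{-8804 + 368} = \frac{6778}{-8436} = 6778 \left(- \frac{1}{8436}\right) = - \frac{3389}{4218}$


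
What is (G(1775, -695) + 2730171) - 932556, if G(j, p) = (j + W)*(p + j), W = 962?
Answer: 4753575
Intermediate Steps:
G(j, p) = (962 + j)*(j + p) (G(j, p) = (j + 962)*(p + j) = (962 + j)*(j + p))
(G(1775, -695) + 2730171) - 932556 = ((1775² + 962*1775 + 962*(-695) + 1775*(-695)) + 2730171) - 932556 = ((3150625 + 1707550 - 668590 - 1233625) + 2730171) - 932556 = (2955960 + 2730171) - 932556 = 5686131 - 932556 = 4753575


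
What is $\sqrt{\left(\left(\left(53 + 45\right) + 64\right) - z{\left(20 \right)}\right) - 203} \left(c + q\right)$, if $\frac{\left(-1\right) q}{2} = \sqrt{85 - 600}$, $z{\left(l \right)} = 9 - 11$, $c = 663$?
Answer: $2 \sqrt{20085} + 663 i \sqrt{39} \approx 283.44 + 4140.4 i$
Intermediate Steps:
$z{\left(l \right)} = -2$ ($z{\left(l \right)} = 9 - 11 = -2$)
$q = - 2 i \sqrt{515}$ ($q = - 2 \sqrt{85 - 600} = - 2 \sqrt{-515} = - 2 i \sqrt{515} \approx - 45.387 i$)
$\sqrt{\left(\left(\left(53 + 45\right) + 64\right) - z{\left(20 \right)}\right) - 203} \left(c + q\right) = \sqrt{\left(\left(\left(53 + 45\right) + 64\right) - -2\right) - 203} \left(663 - 2 i \sqrt{515}\right) = \sqrt{\left(\left(98 + 64\right) + 2\right) - 203} \left(663 - 2 i \sqrt{515}\right) = \sqrt{\left(162 + 2\right) - 203} \left(663 - 2 i \sqrt{515}\right) = \sqrt{164 - 203} \left(663 - 2 i \sqrt{515}\right) = \sqrt{-39} \left(663 - 2 i \sqrt{515}\right) = i \sqrt{39} \left(663 - 2 i \sqrt{515}\right)$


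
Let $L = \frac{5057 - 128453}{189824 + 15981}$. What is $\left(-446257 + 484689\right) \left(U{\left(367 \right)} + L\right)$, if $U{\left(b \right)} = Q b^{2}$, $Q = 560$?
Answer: $\frac{596580507783763328}{205805} \approx 2.8988 \cdot 10^{12}$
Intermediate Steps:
$L = - \frac{123396}{205805} \approx -0.59958$
$U{\left(b \right)} = 560 b^{2}$
$\left(-446257 + 484689\right) \left(U{\left(367 \right)} + L\right) = \left(-446257 + 484689\right) \left(560 \cdot 367^{2} - \frac{123396}{205805}\right) = 38432 \left(560 \cdot 134689 - \frac{123396}{205805}\right) = 38432 \left(75425840 - \frac{123396}{205805}\right) = 38432 \cdot \frac{15523014877804}{205805} = \frac{596580507783763328}{205805}$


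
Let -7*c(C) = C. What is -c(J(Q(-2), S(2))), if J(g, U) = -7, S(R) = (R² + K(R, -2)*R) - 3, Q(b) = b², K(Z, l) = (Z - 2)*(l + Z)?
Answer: -1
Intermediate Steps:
K(Z, l) = (-2 + Z)*(Z + l)
S(R) = -3 + R² + R*(4 + R² - 4*R) (S(R) = (R² + (R² - 2*R - 2*(-2) + R*(-2))*R) - 3 = (R² + (R² - 2*R + 4 - 2*R)*R) - 3 = (R² + (4 + R² - 4*R)*R) - 3 = (R² + R*(4 + R² - 4*R)) - 3 = -3 + R² + R*(4 + R² - 4*R))
c(C) = -C/7
-c(J(Q(-2), S(2))) = -(-1)*(-7)/7 = -1*1 = -1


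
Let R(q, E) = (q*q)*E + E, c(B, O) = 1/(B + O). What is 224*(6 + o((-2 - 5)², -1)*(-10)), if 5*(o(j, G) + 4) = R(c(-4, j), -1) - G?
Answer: 20866048/2025 ≈ 10304.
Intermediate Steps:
R(q, E) = E + E*q² (R(q, E) = q²*E + E = E*q² + E = E + E*q²)
o(j, G) = -21/5 - G/5 - 1/(5*(-4 + j)²) (o(j, G) = -4 + (-(1 + (1/(-4 + j))²) - G)/5 = -4 + (-(1 + (-4 + j)⁻²) - G)/5 = -4 + ((-1 - 1/(-4 + j)²) - G)/5 = -4 + (-1 - G - 1/(-4 + j)²)/5 = -4 + (-⅕ - G/5 - 1/(5*(-4 + j)²)) = -21/5 - G/5 - 1/(5*(-4 + j)²))
224*(6 + o((-2 - 5)², -1)*(-10)) = 224*(6 + (-21/5 - ⅕*(-1) - 1/(5*(-4 + (-2 - 5)²)²))*(-10)) = 224*(6 + (-21/5 + ⅕ - 1/(5*(-4 + (-7)²)²))*(-10)) = 224*(6 + (-21/5 + ⅕ - 1/(5*(-4 + 49)²))*(-10)) = 224*(6 + (-21/5 + ⅕ - ⅕/45²)*(-10)) = 224*(6 + (-21/5 + ⅕ - ⅕*1/2025)*(-10)) = 224*(6 + (-21/5 + ⅕ - 1/10125)*(-10)) = 224*(6 - 40501/10125*(-10)) = 224*(6 + 81002/2025) = 224*(93152/2025) = 20866048/2025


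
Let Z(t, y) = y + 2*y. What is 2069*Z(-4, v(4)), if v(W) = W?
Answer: 24828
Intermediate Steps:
Z(t, y) = 3*y
2069*Z(-4, v(4)) = 2069*(3*4) = 2069*12 = 24828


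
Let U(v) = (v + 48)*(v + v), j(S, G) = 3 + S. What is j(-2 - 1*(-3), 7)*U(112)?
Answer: 143360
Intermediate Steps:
U(v) = 2*v*(48 + v) (U(v) = (48 + v)*(2*v) = 2*v*(48 + v))
j(-2 - 1*(-3), 7)*U(112) = (3 + (-2 - 1*(-3)))*(2*112*(48 + 112)) = (3 + (-2 + 3))*(2*112*160) = (3 + 1)*35840 = 4*35840 = 143360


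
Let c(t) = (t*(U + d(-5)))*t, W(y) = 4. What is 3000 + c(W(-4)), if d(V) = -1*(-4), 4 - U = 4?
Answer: 3064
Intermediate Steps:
U = 0 (U = 4 - 1*4 = 4 - 4 = 0)
d(V) = 4
c(t) = 4*t² (c(t) = (t*(0 + 4))*t = (t*4)*t = (4*t)*t = 4*t²)
3000 + c(W(-4)) = 3000 + 4*4² = 3000 + 4*16 = 3000 + 64 = 3064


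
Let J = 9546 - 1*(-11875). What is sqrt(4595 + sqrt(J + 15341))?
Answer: sqrt(4595 + sqrt(36762)) ≈ 69.186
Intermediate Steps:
J = 21421 (J = 9546 + 11875 = 21421)
sqrt(4595 + sqrt(J + 15341)) = sqrt(4595 + sqrt(21421 + 15341)) = sqrt(4595 + sqrt(36762))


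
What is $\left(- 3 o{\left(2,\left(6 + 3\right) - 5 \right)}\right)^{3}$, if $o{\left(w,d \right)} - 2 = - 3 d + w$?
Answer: $13824$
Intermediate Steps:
$o{\left(w,d \right)} = 2 + w - 3 d$ ($o{\left(w,d \right)} = 2 - \left(- w + 3 d\right) = 2 + w - 3 d$)
$\left(- 3 o{\left(2,\left(6 + 3\right) - 5 \right)}\right)^{3} = \left(- 3 \left(2 + 2 - 3 \left(\left(6 + 3\right) - 5\right)\right)\right)^{3} = \left(- 3 \left(2 + 2 - 3 \left(9 - 5\right)\right)\right)^{3} = \left(- 3 \left(2 + 2 - 12\right)\right)^{3} = \left(\left(-3\right) \left(-8\right)\right)^{3} = 24^{3} = 13824$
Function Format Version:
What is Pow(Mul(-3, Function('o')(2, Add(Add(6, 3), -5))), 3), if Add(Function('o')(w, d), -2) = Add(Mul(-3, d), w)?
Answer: 13824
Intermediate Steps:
Function('o')(w, d) = Add(2, w, Mul(-3, d)) (Function('o')(w, d) = Add(2, Add(Mul(-3, d), w)) = Add(2, Add(w, Mul(-3, d))) = Add(2, w, Mul(-3, d)))
Pow(Mul(-3, Function('o')(2, Add(Add(6, 3), -5))), 3) = Pow(Mul(-3, Add(2, 2, Mul(-3, Add(Add(6, 3), -5)))), 3) = Pow(Mul(-3, Add(2, 2, Mul(-3, Add(9, -5)))), 3) = Pow(Mul(-3, Add(2, 2, Mul(-3, 4))), 3) = Pow(Mul(-3, Add(2, 2, -12)), 3) = Pow(Mul(-3, -8), 3) = Pow(24, 3) = 13824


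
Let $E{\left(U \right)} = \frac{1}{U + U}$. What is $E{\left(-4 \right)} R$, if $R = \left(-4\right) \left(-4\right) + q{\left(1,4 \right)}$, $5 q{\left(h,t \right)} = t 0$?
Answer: $-2$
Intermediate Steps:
$q{\left(h,t \right)} = 0$ ($q{\left(h,t \right)} = \frac{t 0}{5} = \frac{1}{5} \cdot 0 = 0$)
$E{\left(U \right)} = \frac{1}{2 U}$
$R = 16$ ($R = \left(-4\right) \left(-4\right) + 0 = 16 + 0 = 16$)
$E{\left(-4 \right)} R = \frac{1}{2 \left(-4\right)} 16 = \frac{1}{2} \left(- \frac{1}{4}\right) 16 = \left(- \frac{1}{8}\right) 16 = -2$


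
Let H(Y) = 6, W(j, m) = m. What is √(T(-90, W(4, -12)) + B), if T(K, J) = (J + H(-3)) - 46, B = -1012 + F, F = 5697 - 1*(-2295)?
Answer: 4*√433 ≈ 83.235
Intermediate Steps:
F = 7992 (F = 5697 + 2295 = 7992)
B = 6980 (B = -1012 + 7992 = 6980)
T(K, J) = -40 + J (T(K, J) = (J + 6) - 46 = (6 + J) - 46 = -40 + J)
√(T(-90, W(4, -12)) + B) = √((-40 - 12) + 6980) = √(-52 + 6980) = √6928 = 4*√433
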